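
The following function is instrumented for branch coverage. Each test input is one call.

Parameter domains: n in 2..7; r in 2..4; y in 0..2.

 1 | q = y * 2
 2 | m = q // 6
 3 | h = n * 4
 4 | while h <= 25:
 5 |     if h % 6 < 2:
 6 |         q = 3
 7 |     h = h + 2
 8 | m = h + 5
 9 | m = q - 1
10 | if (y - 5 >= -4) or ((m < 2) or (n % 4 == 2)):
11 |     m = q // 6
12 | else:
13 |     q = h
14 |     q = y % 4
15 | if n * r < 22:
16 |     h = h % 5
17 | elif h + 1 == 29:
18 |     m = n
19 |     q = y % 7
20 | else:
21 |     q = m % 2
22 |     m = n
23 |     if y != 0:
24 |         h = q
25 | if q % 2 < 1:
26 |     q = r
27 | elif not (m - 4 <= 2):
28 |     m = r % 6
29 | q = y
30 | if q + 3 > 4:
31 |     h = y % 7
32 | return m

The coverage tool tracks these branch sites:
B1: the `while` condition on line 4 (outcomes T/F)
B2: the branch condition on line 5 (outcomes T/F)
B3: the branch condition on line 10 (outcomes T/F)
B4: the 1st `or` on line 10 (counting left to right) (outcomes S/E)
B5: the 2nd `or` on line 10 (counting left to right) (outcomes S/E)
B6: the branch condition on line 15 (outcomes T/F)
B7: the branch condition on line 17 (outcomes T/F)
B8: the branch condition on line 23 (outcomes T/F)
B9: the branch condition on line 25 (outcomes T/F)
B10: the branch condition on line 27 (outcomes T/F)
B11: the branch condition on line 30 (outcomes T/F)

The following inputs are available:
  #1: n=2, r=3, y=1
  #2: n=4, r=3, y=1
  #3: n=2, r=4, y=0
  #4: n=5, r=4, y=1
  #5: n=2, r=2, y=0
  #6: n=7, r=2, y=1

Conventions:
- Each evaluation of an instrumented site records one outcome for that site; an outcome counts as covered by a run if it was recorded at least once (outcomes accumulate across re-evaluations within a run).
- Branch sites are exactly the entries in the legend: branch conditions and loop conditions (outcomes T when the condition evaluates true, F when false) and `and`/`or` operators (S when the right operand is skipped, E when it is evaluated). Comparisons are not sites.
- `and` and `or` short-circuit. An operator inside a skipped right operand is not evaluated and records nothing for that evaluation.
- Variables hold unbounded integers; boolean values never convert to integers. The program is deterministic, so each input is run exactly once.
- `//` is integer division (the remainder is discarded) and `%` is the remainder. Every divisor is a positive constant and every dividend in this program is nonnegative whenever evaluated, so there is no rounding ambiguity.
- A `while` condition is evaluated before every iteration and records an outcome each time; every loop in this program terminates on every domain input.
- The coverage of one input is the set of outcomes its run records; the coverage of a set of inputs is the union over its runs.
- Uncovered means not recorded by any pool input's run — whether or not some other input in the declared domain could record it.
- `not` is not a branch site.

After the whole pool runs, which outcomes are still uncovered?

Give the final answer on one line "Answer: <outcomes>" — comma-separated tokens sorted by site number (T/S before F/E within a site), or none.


run #1 (n=2, r=3, y=1) runs B1->T, B2->F, B1->T, B2->F, B1->T, B2->T, B1->T, B2->F, B1->T, B2->F, B1->T, B2->T, B1->T, B2->F, ...; records B1=T, B1=F, B2=T, B2=F, B3=T, B4=S, B6=T, B9=F, B10=F, B11=F
run #2 (n=4, r=3, y=1) runs B1->T, B2->F, B1->T, B2->T, B1->T, B2->F, B1->T, B2->F, B1->T, B2->T, B1->F, B4->S, B3->T, B6->T, ...; records B1=T, B1=F, B2=T, B2=F, B3=T, B4=S, B6=T, B9=F, B10=F, B11=F
run #3 (n=2, r=4, y=0) runs B1->T, B2->F, B1->T, B2->F, B1->T, B2->T, B1->T, B2->F, B1->T, B2->F, B1->T, B2->T, B1->T, B2->F, ...; records B1=T, B1=F, B2=T, B2=F, B3=T, B4=E, B5=E, B6=T, B9=F, B10=F, B11=F
run #4 (n=5, r=4, y=1) runs B1->T, B2->F, B1->T, B2->F, B1->T, B2->T, B1->F, B4->S, B3->T, B6->T, B9->F, B10->F, B11->F; records B1=T, B1=F, B2=T, B2=F, B3=T, B4=S, B6=T, B9=F, B10=F, B11=F
run #5 (n=2, r=2, y=0) runs B1->T, B2->F, B1->T, B2->F, B1->T, B2->T, B1->T, B2->F, B1->T, B2->F, B1->T, B2->T, B1->T, B2->F, ...; records B1=T, B1=F, B2=T, B2=F, B3=T, B4=E, B5=E, B6=T, B9=F, B10=F, B11=F
run #6 (n=7, r=2, y=1) runs B1->F, B4->S, B3->T, B6->T, B9->T, B11->F; records B1=F, B3=T, B4=S, B6=T, B9=T, B11=F
union over the pool: B1=T, B1=F, B2=T, B2=F, B3=T, B4=S, B4=E, B5=E, B6=T, B9=T, B9=F, B10=F, B11=F
uncovered (9 of 22): B3=F, B5=S, B6=F, B7=T, B7=F, B8=T, B8=F, B10=T, B11=T
Answer: B3=F, B5=S, B6=F, B7=T, B7=F, B8=T, B8=F, B10=T, B11=T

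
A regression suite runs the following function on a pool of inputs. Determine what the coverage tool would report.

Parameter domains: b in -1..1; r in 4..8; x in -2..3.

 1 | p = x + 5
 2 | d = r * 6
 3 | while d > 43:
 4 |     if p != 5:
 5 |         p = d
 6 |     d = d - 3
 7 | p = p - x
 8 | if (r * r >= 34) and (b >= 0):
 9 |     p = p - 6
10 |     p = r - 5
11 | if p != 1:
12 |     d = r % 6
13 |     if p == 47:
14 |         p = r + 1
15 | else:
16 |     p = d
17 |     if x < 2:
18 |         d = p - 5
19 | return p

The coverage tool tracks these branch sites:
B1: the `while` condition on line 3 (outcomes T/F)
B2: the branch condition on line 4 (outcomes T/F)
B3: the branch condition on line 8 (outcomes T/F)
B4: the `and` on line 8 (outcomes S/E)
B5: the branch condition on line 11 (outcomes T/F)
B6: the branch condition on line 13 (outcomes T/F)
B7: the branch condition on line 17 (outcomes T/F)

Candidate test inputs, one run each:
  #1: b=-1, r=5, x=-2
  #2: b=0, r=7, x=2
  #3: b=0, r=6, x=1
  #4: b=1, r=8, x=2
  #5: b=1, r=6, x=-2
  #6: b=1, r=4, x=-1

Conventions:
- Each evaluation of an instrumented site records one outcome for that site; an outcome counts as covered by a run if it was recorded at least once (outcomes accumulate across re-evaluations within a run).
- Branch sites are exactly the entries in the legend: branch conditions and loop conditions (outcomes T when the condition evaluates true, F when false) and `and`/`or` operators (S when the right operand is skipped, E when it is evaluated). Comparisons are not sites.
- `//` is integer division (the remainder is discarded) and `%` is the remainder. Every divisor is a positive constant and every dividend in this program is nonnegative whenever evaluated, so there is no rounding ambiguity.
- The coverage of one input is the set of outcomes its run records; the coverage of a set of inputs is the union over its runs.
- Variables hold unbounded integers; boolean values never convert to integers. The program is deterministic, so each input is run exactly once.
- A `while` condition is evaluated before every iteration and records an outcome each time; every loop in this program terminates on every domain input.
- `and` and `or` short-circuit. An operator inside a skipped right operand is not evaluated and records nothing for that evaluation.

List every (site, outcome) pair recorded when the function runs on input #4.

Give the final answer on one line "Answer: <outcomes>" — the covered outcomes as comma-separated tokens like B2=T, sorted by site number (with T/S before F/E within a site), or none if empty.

Simulating input #4 (b=1, r=8, x=2) step by step:
  B1->T, B2->T, B1->T, B2->T, B1->F, B4->E, B3->T, B5->T, B6->F
collecting distinct outcomes: B1=T, B1=F, B2=T, B3=T, B4=E, B5=T, B6=F

Answer: B1=T, B1=F, B2=T, B3=T, B4=E, B5=T, B6=F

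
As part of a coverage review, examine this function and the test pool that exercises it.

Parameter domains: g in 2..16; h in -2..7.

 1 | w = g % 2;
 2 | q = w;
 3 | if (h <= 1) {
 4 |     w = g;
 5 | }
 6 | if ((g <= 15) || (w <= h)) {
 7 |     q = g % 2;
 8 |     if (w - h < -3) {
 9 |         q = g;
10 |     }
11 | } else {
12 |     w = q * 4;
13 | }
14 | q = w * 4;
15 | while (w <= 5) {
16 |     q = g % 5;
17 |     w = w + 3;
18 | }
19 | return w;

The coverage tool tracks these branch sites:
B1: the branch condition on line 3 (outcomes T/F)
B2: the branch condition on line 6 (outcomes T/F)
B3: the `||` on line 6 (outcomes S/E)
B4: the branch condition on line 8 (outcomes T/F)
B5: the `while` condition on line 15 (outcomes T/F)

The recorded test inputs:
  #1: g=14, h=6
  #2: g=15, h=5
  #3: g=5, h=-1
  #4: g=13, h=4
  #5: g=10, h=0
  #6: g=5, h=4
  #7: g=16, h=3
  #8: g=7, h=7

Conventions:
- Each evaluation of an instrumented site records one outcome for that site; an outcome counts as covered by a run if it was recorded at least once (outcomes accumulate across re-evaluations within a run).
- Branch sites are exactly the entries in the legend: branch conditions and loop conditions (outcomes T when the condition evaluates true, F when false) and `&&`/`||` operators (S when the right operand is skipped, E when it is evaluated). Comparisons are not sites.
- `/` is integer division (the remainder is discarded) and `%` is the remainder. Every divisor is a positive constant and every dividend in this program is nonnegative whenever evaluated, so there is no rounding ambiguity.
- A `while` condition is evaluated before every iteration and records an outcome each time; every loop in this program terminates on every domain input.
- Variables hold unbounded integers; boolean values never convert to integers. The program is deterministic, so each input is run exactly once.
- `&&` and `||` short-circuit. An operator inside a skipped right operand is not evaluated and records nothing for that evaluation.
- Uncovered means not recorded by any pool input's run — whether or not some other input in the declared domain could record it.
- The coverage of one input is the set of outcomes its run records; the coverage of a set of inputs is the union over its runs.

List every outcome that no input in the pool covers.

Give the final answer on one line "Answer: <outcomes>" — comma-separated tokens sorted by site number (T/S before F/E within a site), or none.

input #1, g=14, h=6: events B1->F, B3->S, B2->T, B4->T, B5->T, B5->T, B5->F; outcomes B1=F, B2=T, B3=S, B4=T, B5=T, B5=F
input #2, g=15, h=5: events B1->F, B3->S, B2->T, B4->T, B5->T, B5->T, B5->F; outcomes B1=F, B2=T, B3=S, B4=T, B5=T, B5=F
input #3, g=5, h=-1: events B1->T, B3->S, B2->T, B4->F, B5->T, B5->F; outcomes B1=T, B2=T, B3=S, B4=F, B5=T, B5=F
input #4, g=13, h=4: events B1->F, B3->S, B2->T, B4->F, B5->T, B5->T, B5->F; outcomes B1=F, B2=T, B3=S, B4=F, B5=T, B5=F
input #5, g=10, h=0: events B1->T, B3->S, B2->T, B4->F, B5->F; outcomes B1=T, B2=T, B3=S, B4=F, B5=F
input #6, g=5, h=4: events B1->F, B3->S, B2->T, B4->F, B5->T, B5->T, B5->F; outcomes B1=F, B2=T, B3=S, B4=F, B5=T, B5=F
input #7, g=16, h=3: events B1->F, B3->E, B2->T, B4->F, B5->T, B5->T, B5->F; outcomes B1=F, B2=T, B3=E, B4=F, B5=T, B5=F
input #8, g=7, h=7: events B1->F, B3->S, B2->T, B4->T, B5->T, B5->T, B5->F; outcomes B1=F, B2=T, B3=S, B4=T, B5=T, B5=F
union over the pool: B1=T, B1=F, B2=T, B3=S, B3=E, B4=T, B4=F, B5=T, B5=F
uncovered (1 of 10): B2=F

Answer: B2=F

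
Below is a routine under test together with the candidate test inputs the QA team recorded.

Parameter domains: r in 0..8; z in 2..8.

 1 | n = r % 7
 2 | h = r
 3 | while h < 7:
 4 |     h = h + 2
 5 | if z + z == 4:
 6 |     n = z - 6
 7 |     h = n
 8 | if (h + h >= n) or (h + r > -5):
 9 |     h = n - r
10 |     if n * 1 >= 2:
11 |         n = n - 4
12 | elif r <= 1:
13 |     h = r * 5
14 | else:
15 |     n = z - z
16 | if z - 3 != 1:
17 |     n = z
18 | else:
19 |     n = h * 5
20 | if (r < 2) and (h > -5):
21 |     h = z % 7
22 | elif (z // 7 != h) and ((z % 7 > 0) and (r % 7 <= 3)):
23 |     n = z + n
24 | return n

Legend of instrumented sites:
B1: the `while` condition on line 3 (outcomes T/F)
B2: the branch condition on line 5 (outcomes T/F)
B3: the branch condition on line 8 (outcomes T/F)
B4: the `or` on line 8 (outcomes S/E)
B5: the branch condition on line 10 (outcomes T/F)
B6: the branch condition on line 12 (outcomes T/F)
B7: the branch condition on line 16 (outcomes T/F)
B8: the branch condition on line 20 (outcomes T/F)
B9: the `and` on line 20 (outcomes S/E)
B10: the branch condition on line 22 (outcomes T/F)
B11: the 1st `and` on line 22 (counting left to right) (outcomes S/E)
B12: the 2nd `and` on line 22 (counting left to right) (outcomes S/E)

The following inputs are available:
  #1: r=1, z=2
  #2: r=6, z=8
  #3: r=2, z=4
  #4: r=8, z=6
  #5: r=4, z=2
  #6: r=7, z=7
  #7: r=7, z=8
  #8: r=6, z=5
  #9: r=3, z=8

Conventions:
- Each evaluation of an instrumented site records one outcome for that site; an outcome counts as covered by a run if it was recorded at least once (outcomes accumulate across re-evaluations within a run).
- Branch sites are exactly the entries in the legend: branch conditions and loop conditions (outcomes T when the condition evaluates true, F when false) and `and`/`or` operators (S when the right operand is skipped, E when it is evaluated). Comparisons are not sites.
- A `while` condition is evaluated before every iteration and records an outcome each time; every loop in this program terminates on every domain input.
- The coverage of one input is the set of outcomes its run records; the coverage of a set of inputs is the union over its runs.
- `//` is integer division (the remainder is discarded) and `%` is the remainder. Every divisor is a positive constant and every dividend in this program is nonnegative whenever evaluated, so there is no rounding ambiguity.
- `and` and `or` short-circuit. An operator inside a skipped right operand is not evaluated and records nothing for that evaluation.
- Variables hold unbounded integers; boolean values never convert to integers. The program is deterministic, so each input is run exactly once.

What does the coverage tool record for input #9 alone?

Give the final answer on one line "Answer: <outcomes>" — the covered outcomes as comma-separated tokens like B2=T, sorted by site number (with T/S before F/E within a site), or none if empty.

Simulating input #9 (r=3, z=8) step by step:
  B1->T, B1->T, B1->F, B2->F, B4->S, B3->T, B5->T, B7->T, B9->S, B8->F
  B11->E, B12->E, B10->T
distinct outcomes covered: B1=T, B1=F, B2=F, B3=T, B4=S, B5=T, B7=T, B8=F, B9=S, B10=T, B11=E, B12=E

Answer: B1=T, B1=F, B2=F, B3=T, B4=S, B5=T, B7=T, B8=F, B9=S, B10=T, B11=E, B12=E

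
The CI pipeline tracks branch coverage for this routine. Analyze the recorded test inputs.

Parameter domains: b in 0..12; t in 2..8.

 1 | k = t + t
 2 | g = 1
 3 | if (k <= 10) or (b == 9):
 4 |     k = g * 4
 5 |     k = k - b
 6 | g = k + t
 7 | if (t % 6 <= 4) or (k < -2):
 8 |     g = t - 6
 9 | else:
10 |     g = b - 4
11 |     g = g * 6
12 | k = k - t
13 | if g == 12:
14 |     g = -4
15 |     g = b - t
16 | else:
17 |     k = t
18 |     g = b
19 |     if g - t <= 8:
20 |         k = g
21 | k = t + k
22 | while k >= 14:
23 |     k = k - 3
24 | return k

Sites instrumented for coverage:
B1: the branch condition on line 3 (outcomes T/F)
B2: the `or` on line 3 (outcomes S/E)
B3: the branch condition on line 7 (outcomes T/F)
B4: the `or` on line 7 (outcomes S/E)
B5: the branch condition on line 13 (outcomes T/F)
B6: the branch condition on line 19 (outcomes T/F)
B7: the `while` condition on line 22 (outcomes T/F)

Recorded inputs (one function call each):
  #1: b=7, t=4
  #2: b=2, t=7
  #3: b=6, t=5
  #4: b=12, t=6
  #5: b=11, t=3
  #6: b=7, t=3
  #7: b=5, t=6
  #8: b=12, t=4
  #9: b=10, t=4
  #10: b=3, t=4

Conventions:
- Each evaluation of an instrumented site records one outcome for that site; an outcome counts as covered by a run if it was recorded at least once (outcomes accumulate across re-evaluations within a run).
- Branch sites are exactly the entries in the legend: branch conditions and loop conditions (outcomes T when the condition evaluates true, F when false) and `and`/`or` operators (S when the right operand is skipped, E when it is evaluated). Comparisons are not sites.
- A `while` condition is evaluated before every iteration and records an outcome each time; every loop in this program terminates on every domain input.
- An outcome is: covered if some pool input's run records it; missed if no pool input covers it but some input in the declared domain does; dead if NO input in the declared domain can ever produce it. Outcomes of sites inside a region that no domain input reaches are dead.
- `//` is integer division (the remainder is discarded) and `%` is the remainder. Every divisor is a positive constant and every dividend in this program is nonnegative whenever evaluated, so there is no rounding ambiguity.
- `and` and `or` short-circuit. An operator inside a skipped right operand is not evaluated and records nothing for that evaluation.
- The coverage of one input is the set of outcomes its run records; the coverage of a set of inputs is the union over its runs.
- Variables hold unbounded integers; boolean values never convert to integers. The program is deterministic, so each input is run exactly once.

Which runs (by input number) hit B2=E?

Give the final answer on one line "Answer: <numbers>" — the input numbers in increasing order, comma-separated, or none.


input #1 (b=7, t=4): misses B2=E
input #2 (b=2, t=7): covers B2=E
input #3 (b=6, t=5): misses B2=E
input #4 (b=12, t=6): covers B2=E
input #5 (b=11, t=3): misses B2=E
input #6 (b=7, t=3): misses B2=E
input #7 (b=5, t=6): covers B2=E
input #8 (b=12, t=4): misses B2=E
input #9 (b=10, t=4): misses B2=E
input #10 (b=3, t=4): misses B2=E
Answer: 2, 4, 7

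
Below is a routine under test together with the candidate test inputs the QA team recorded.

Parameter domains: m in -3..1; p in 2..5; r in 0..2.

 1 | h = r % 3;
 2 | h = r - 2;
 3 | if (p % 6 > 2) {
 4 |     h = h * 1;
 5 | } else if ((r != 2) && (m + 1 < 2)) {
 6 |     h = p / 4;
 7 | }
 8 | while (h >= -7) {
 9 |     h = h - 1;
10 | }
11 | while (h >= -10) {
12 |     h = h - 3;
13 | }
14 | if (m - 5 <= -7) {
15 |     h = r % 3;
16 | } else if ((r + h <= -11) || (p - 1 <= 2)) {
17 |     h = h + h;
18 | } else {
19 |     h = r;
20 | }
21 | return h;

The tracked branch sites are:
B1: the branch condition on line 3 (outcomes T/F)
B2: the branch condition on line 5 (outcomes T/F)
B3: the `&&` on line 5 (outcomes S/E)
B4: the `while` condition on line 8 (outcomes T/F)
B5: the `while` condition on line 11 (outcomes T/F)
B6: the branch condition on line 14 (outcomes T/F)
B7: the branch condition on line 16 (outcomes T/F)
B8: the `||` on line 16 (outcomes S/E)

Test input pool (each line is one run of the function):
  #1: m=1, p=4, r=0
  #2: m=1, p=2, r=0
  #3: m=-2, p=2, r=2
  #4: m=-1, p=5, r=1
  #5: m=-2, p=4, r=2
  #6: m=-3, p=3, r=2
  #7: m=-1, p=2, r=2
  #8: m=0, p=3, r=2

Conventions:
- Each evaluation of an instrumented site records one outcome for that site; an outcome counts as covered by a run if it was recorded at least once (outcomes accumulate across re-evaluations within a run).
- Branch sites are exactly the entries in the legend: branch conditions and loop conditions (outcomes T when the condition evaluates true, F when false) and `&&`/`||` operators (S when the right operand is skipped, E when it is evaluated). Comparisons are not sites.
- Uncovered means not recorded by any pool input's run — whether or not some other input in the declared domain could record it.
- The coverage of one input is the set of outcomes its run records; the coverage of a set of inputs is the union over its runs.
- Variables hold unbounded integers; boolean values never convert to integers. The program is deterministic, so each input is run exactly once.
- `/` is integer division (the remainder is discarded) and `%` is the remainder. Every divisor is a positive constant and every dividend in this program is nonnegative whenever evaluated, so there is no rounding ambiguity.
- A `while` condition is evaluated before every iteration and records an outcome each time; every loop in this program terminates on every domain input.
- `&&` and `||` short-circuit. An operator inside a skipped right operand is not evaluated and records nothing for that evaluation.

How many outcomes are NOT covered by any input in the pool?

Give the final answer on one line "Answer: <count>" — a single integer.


run #1 (m=1, p=4, r=0) records B1=T, B4=T, B4=F, B5=T, B5=F, B6=F, B7=T, B8=S
run #2 (m=1, p=2, r=0) records B1=F, B2=F, B3=E, B4=T, B4=F, B5=T, B5=F, B6=F, B7=T, B8=S
run #3 (m=-2, p=2, r=2) records B1=F, B2=F, B3=S, B4=T, B4=F, B5=T, B5=F, B6=T
run #4 (m=-1, p=5, r=1) records B1=T, B4=T, B4=F, B5=T, B5=F, B6=F, B7=F, B8=E
run #5 (m=-2, p=4, r=2) records B1=T, B4=T, B4=F, B5=T, B5=F, B6=T
run #6 (m=-3, p=3, r=2) records B1=T, B4=T, B4=F, B5=T, B5=F, B6=T
run #7 (m=-1, p=2, r=2) records B1=F, B2=F, B3=S, B4=T, B4=F, B5=T, B5=F, B6=F, B7=T, B8=E
run #8 (m=0, p=3, r=2) records B1=T, B4=T, B4=F, B5=T, B5=F, B6=F, B7=T, B8=E
union over the pool: B1=T, B1=F, B2=F, B3=S, B3=E, B4=T, B4=F, B5=T, B5=F, B6=T, B6=F, B7=T, B7=F, B8=S, B8=E
uncovered (1 of 16): B2=T
Answer: 1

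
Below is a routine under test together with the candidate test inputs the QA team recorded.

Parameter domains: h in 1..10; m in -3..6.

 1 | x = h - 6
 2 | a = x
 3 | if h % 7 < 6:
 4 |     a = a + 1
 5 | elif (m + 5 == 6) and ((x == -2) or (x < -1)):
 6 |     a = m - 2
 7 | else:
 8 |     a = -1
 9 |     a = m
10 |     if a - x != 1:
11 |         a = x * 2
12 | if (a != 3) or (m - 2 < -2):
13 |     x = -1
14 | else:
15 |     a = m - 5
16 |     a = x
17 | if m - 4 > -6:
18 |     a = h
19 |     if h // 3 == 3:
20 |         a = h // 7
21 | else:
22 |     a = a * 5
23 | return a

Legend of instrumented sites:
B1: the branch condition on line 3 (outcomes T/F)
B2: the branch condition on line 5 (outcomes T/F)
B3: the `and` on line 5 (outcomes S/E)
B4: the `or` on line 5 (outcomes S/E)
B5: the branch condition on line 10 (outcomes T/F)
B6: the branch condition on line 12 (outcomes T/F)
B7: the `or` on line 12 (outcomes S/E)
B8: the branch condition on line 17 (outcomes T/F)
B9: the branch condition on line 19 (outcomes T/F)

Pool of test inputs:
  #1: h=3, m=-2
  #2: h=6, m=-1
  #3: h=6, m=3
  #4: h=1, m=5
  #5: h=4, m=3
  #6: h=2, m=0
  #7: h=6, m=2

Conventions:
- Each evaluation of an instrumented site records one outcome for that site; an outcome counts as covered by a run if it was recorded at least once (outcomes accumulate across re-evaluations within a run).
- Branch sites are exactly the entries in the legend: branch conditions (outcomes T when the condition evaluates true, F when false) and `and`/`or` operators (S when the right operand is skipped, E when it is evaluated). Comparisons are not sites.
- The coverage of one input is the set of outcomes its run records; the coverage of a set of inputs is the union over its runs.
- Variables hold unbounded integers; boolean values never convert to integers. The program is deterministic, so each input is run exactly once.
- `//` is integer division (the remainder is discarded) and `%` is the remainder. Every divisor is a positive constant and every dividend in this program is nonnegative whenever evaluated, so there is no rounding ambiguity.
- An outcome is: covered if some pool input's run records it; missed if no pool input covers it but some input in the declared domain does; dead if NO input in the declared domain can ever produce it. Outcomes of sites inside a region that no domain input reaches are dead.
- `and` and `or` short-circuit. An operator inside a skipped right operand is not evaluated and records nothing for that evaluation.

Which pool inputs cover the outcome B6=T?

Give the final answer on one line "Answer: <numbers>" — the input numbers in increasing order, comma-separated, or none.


input #1 (h=3, m=-2): hits B6=T
input #2 (h=6, m=-1): hits B6=T
input #3 (h=6, m=3): hits B6=T
input #4 (h=1, m=5): hits B6=T
input #5 (h=4, m=3): hits B6=T
input #6 (h=2, m=0): hits B6=T
input #7 (h=6, m=2): hits B6=T
Answer: 1, 2, 3, 4, 5, 6, 7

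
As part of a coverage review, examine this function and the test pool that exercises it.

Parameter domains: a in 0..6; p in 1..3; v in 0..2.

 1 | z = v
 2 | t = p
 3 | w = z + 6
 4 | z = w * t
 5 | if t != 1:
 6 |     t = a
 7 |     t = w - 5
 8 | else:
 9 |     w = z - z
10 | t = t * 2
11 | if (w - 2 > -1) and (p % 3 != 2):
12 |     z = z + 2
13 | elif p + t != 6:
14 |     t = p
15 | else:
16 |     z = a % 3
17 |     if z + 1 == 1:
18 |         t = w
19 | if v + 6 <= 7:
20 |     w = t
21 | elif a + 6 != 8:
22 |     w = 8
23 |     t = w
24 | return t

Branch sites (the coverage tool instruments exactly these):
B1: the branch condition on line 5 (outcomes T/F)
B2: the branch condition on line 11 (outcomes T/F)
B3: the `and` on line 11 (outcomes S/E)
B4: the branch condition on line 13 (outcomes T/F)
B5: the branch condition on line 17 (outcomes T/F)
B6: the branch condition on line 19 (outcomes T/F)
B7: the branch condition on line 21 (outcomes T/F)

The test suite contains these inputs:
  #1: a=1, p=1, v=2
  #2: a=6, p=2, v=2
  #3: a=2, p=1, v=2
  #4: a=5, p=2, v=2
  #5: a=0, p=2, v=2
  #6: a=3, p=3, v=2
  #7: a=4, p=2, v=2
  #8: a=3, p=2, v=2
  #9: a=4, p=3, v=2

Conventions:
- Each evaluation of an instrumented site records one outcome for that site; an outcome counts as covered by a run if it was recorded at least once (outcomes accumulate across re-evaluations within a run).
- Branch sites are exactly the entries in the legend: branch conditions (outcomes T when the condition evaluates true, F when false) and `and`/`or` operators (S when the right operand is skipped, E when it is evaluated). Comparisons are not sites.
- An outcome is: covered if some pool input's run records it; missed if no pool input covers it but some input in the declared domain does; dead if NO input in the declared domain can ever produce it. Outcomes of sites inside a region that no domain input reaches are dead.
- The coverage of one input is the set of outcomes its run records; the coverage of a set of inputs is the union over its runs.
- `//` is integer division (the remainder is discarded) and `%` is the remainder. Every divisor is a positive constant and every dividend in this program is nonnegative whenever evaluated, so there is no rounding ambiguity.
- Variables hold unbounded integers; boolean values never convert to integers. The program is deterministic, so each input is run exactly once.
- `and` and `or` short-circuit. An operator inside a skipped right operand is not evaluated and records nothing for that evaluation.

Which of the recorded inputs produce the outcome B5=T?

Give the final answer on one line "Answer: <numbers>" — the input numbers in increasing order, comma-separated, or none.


input #1 (a=1, p=1, v=2): does not produce B5=T
input #2 (a=6, p=2, v=2): does not produce B5=T
input #3 (a=2, p=1, v=2): does not produce B5=T
input #4 (a=5, p=2, v=2): does not produce B5=T
input #5 (a=0, p=2, v=2): does not produce B5=T
input #6 (a=3, p=3, v=2): does not produce B5=T
input #7 (a=4, p=2, v=2): does not produce B5=T
input #8 (a=3, p=2, v=2): does not produce B5=T
input #9 (a=4, p=3, v=2): does not produce B5=T
Answer: none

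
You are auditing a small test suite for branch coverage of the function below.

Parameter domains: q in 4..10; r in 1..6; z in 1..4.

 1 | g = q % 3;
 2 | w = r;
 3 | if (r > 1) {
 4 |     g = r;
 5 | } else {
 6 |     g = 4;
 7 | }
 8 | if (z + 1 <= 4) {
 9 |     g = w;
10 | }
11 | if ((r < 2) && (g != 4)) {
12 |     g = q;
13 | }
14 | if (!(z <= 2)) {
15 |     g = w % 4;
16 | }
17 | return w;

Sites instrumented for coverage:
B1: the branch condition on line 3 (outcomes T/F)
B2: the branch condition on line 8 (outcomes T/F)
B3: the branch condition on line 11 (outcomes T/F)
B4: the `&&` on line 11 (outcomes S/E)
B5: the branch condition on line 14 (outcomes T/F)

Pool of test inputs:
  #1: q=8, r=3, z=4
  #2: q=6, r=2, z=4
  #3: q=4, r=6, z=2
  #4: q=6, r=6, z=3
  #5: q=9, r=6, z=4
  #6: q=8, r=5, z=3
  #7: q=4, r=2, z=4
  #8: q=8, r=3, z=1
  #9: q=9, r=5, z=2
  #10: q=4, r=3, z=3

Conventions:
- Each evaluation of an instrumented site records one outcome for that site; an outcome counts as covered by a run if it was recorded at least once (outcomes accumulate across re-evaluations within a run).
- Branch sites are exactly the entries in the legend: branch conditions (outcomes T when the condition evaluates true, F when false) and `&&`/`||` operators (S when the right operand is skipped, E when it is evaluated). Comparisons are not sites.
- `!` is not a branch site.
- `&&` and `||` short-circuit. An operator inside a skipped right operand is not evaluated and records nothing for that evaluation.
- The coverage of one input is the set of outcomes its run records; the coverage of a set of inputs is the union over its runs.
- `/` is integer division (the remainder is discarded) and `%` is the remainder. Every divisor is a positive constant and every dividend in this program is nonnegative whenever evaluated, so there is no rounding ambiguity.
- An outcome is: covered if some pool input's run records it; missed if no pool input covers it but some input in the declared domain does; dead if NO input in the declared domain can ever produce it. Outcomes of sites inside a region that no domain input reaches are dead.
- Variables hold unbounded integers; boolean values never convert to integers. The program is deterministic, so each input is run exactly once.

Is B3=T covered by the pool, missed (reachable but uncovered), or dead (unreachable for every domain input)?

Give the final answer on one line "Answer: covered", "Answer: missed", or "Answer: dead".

no pool input records B3=T
but domain input (q=4, r=1, z=1) does record it -> reachable, so missed

Answer: missed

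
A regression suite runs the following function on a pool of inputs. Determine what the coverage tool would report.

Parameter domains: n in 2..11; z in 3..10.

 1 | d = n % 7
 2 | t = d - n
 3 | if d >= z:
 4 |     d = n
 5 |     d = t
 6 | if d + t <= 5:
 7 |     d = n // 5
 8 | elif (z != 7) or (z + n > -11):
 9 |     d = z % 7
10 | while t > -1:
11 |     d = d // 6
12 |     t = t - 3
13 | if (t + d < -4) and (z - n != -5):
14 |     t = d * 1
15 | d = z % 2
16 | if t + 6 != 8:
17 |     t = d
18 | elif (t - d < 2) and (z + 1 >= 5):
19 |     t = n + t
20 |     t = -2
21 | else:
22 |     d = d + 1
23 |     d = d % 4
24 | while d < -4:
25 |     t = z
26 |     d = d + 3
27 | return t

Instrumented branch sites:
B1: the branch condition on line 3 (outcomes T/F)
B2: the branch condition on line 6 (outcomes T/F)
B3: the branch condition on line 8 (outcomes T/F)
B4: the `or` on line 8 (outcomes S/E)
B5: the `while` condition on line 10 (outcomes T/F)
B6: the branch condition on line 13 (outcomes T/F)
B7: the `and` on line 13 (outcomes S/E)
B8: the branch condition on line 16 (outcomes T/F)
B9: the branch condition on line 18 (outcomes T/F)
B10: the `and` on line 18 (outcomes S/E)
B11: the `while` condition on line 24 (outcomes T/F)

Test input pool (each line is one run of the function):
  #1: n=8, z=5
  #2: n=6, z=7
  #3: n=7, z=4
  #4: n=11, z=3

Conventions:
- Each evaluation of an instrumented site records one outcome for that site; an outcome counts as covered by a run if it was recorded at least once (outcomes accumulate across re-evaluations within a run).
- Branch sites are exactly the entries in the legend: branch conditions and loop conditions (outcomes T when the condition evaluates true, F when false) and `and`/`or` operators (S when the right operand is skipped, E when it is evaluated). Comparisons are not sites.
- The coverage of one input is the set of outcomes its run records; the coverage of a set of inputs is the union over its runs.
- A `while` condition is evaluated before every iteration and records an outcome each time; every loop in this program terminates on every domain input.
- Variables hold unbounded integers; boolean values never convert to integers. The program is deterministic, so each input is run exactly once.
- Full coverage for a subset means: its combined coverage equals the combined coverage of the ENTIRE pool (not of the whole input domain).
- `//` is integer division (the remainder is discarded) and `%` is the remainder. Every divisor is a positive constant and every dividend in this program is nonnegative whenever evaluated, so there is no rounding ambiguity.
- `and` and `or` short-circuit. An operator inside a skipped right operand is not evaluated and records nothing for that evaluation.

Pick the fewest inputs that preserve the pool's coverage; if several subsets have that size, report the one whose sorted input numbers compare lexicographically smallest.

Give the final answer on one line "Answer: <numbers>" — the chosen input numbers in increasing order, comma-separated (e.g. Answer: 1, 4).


#1 (n=8, z=5) -> B1->F, B2->T, B5->F, B7->E, B6->T, B8->T, B11->F; covered: B1=F, B2=T, B5=F, B6=T, B7=E, B8=T, B11=F
#2 (n=6, z=7) -> B1->F, B2->F, B4->E, B3->T, B5->T, B5->F, B7->S, B6->F, B8->T, B11->F; covered: B1=F, B2=F, B3=T, B4=E, B5=T, B5=F, B6=F, B7=S, B8=T, B11=F
#3 (n=7, z=4) -> B1->F, B2->T, B5->F, B7->E, B6->T, B8->T, B11->F; covered: B1=F, B2=T, B5=F, B6=T, B7=E, B8=T, B11=F
#4 (n=11, z=3) -> B1->T, B2->T, B5->F, B7->E, B6->T, B8->F, B10->E, B9->F, B11->F; covered: B1=T, B2=T, B5=F, B6=T, B7=E, B8=F, B9=F, B10=E, B11=F
the full pool covers 17 outcomes: B1=T, B1=F, B2=T, B2=F, B3=T, B4=E, B5=T, B5=F, B6=T, B6=F, B7=S, B7=E, B8=T, B8=F, B9=F, B10=E, B11=F
checked all size-1 subsets: none covers 17 outcomes (max 10/17)
inputs {2, 4} (size 2) cover everything; no size-2 subset with a lexicographically smaller index list covers all 17
Answer: 2, 4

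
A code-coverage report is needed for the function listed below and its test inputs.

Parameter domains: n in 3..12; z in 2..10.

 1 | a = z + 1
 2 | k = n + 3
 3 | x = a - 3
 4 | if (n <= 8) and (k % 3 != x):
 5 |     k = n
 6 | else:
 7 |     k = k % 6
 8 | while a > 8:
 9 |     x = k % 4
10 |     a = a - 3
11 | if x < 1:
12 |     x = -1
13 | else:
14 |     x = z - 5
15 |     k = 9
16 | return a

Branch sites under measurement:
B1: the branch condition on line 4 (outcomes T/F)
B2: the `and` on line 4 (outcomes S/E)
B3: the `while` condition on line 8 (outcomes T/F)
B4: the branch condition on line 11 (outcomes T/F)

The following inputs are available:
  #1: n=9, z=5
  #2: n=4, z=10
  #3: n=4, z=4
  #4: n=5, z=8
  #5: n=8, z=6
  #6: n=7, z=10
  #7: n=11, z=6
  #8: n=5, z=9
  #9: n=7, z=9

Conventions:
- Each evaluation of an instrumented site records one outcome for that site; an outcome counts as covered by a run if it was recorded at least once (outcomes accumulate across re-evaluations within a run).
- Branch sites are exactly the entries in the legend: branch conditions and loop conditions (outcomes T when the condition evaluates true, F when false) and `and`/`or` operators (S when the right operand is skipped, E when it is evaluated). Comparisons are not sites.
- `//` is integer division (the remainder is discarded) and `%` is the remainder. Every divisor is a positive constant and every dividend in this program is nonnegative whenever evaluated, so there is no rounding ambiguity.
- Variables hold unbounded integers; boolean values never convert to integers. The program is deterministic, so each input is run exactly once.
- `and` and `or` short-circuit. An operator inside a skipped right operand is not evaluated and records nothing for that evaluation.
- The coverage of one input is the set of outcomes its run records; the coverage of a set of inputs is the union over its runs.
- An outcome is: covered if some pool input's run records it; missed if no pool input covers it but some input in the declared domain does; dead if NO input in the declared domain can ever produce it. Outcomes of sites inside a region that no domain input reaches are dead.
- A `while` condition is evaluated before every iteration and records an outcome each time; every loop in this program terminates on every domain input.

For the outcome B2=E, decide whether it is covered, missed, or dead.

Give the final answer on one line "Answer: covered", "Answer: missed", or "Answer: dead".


B2=E is recorded by pool input(s) 2, 3, 4, 5, 6, 8, 9 -> covered
Answer: covered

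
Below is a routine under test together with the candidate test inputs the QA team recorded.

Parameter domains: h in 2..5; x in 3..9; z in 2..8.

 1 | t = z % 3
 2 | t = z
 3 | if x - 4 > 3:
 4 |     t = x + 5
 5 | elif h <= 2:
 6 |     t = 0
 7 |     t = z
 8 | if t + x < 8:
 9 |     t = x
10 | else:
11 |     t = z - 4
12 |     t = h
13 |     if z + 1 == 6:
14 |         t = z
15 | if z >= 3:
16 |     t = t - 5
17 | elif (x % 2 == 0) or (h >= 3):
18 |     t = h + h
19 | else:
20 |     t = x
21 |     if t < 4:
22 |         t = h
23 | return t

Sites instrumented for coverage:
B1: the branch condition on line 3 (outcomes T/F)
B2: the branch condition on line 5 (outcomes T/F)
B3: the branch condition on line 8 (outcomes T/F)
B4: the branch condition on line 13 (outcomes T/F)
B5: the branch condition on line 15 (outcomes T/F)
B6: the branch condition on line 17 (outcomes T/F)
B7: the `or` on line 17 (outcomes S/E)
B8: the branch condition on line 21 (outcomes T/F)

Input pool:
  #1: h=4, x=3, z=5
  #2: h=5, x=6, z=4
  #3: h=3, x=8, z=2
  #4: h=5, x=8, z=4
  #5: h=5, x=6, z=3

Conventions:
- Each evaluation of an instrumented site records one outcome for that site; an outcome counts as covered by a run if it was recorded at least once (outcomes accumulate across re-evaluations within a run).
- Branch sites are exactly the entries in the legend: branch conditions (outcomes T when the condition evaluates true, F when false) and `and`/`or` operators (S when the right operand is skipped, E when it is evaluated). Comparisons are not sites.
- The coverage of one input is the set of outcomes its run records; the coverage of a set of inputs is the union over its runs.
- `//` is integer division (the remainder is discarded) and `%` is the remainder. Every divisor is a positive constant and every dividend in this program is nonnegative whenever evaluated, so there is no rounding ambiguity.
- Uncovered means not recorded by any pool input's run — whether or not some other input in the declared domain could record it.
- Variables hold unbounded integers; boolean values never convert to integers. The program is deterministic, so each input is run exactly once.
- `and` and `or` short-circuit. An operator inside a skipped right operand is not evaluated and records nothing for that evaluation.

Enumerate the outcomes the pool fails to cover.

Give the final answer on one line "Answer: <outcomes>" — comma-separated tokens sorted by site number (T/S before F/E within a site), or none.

input #1 (h=4, x=3, z=5): events B1->F, B2->F, B3->F, B4->T, B5->T; covers B1=F, B2=F, B3=F, B4=T, B5=T
input #2 (h=5, x=6, z=4): events B1->F, B2->F, B3->F, B4->F, B5->T; covers B1=F, B2=F, B3=F, B4=F, B5=T
input #3 (h=3, x=8, z=2): events B1->T, B3->F, B4->F, B5->F, B7->S, B6->T; covers B1=T, B3=F, B4=F, B5=F, B6=T, B7=S
input #4 (h=5, x=8, z=4): events B1->T, B3->F, B4->F, B5->T; covers B1=T, B3=F, B4=F, B5=T
input #5 (h=5, x=6, z=3): events B1->F, B2->F, B3->F, B4->F, B5->T; covers B1=F, B2=F, B3=F, B4=F, B5=T
union over the pool: B1=T, B1=F, B2=F, B3=F, B4=T, B4=F, B5=T, B5=F, B6=T, B7=S
uncovered (6 of 16): B2=T, B3=T, B6=F, B7=E, B8=T, B8=F

Answer: B2=T, B3=T, B6=F, B7=E, B8=T, B8=F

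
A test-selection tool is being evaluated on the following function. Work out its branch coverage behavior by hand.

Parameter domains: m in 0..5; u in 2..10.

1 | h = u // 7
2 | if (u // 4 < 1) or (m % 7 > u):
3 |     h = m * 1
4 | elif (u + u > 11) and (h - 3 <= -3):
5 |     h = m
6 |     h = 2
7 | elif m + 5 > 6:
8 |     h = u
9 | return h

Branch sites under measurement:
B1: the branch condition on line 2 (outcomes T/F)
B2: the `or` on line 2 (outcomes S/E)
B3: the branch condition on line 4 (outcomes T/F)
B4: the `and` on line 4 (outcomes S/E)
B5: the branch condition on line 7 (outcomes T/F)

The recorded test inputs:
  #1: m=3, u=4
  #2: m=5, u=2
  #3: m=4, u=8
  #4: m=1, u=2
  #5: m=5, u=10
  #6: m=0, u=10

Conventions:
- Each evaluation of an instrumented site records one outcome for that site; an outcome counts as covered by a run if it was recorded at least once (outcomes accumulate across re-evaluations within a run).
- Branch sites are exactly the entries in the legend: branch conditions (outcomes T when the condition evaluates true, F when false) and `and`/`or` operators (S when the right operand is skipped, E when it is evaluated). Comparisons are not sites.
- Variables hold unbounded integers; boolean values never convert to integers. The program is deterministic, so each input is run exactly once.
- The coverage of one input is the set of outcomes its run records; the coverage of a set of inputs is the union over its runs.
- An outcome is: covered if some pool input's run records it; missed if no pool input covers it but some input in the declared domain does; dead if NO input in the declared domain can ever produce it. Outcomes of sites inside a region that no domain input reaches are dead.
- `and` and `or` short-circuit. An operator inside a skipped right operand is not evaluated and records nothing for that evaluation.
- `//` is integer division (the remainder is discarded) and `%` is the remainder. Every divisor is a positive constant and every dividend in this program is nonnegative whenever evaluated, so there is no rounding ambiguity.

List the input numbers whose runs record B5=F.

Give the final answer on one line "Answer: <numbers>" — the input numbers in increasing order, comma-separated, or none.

input #1 (m=3, u=4): never hits B5=F
input #2 (m=5, u=2): never hits B5=F
input #3 (m=4, u=8): never hits B5=F
input #4 (m=1, u=2): never hits B5=F
input #5 (m=5, u=10): never hits B5=F
input #6 (m=0, u=10): hits B5=F

Answer: 6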